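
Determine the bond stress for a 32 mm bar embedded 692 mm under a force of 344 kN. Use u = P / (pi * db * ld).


u = P / (pi * db * ld)
= 344 * 1000 / (pi * 32 * 692)
= 4.945 MPa

4.945


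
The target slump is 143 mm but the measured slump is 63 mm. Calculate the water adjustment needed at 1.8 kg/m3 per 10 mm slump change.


Difference = 143 - 63 = 80 mm
Water adjustment = 80 * 1.8 / 10 = 14.4 kg/m3

14.4


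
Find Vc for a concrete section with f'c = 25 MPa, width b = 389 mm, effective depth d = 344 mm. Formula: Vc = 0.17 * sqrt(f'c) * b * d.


Vc = 0.17 * sqrt(25) * 389 * 344 / 1000
= 113.74 kN

113.74


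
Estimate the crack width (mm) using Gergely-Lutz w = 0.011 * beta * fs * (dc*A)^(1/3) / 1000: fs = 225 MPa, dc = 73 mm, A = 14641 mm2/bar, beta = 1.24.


w = 0.011 * beta * fs * (dc * A)^(1/3) / 1000
= 0.011 * 1.24 * 225 * (73 * 14641)^(1/3) / 1000
= 0.314 mm

0.314


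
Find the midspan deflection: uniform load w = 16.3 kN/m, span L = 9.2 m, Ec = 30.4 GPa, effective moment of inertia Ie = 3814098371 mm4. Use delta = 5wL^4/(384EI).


Convert: L = 9.2 m = 9200 mm, Ec = 30.4 GPa = 30400 MPa
delta = 5 * 16.3 * 9200^4 / (384 * 30400 * 3814098371)
= 13.11 mm

13.11


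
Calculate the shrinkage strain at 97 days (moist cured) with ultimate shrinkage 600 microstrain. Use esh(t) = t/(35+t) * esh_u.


esh(97) = 97 / (35 + 97) * 600
= 97 / 132 * 600
= 440.9 microstrain

440.9


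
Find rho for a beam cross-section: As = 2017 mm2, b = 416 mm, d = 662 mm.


rho = As / (b * d)
= 2017 / (416 * 662)
= 0.0073

0.0073


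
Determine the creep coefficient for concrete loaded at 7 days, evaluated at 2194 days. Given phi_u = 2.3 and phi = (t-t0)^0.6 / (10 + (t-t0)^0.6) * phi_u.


dt = 2194 - 7 = 2187
phi = 2187^0.6 / (10 + 2187^0.6) * 2.3
= 2.093

2.093


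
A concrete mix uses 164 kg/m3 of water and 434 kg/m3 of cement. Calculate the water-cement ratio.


w/c = water / cement
w/c = 164 / 434 = 0.378

0.378


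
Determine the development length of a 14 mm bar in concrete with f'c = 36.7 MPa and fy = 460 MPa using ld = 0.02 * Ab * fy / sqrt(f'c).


Ab = pi * 14^2 / 4 = 153.938 mm2
ld = 0.02 * 153.938 * 460 / sqrt(36.7)
= 233.8 mm

233.8


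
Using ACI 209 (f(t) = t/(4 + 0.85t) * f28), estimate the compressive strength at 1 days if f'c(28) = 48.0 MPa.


f(1) = 1 / (4 + 0.85 * 1) * 48.0
= 1 / 4.85 * 48.0
= 9.9 MPa

9.9


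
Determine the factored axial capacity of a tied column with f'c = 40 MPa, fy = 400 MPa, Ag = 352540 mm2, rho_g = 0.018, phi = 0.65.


Ast = rho * Ag = 0.018 * 352540 = 6345.72 mm2
phi*Pn = 0.65 * 0.80 * (0.85 * 40 * (352540 - 6345.72) + 400 * 6345.72) / 1000
= 7440.62 kN

7440.62


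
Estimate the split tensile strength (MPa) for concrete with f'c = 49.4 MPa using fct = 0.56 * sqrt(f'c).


fct = 0.56 * sqrt(49.4)
= 0.56 * 7.029
= 3.936 MPa

3.936


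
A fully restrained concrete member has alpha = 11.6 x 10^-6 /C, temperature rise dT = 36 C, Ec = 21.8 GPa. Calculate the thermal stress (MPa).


sigma = alpha * dT * Ec
= 11.6e-6 * 36 * 21.8 * 1000
= 9.104 MPa

9.104


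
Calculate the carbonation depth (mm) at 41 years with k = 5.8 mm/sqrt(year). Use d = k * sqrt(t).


depth = k * sqrt(t)
= 5.8 * sqrt(41)
= 37.14 mm

37.14


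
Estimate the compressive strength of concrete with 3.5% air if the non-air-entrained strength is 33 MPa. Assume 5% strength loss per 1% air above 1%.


Strength loss = (3.5 - 1) * 5 = 12.5%
f'c = 33 * (1 - 12.5/100)
= 28.88 MPa

28.88


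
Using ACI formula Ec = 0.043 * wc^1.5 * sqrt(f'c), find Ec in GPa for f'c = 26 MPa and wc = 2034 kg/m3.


Ec = 0.043 * 2034^1.5 * sqrt(26) / 1000
= 20.11 GPa

20.11


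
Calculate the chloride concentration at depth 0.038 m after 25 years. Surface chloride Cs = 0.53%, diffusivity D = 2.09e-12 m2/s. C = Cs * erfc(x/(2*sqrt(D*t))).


t_seconds = 25 * 365.25 * 24 * 3600 = 788940000.0 s
arg = 0.038 / (2 * sqrt(2.09e-12 * 788940000.0))
= 0.4679
erfc(0.4679) = 0.5082
C = 0.53 * 0.5082 = 0.2693%

0.2693


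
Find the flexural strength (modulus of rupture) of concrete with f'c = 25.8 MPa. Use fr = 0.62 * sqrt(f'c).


fr = 0.62 * sqrt(25.8)
= 3.149 MPa

3.149


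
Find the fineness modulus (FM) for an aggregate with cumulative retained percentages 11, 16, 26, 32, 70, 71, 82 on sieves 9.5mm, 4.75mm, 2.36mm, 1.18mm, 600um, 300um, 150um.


FM = sum(cumulative % retained) / 100
= 308 / 100
= 3.08

3.08


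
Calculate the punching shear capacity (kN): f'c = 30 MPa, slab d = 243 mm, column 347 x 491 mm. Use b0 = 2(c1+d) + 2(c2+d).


b0 = 2*(347 + 243) + 2*(491 + 243) = 2648 mm
Vc = 0.33 * sqrt(30) * 2648 * 243 / 1000
= 1163.05 kN

1163.05


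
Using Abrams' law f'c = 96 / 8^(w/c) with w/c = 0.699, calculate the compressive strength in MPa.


f'c = 96 / 8^0.699
= 96 / 4.278
= 22.44 MPa

22.44


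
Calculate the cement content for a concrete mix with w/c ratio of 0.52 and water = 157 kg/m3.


Cement = water / (w/c)
= 157 / 0.52
= 301.9 kg/m3

301.9


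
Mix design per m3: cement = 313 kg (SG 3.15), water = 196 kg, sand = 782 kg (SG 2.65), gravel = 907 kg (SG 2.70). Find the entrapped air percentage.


Vol cement = 313 / (3.15 * 1000) = 0.099365 m3
Vol water = 196 / 1000 = 0.196 m3
Vol sand = 782 / (2.65 * 1000) = 0.295094 m3
Vol gravel = 907 / (2.70 * 1000) = 0.335926 m3
Total solid + water volume = 0.926385 m3
Air = (1 - 0.926385) * 100 = 7.36%

7.36


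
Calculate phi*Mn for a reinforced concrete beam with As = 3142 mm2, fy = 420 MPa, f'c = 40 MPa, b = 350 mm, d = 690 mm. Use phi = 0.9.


a = As * fy / (0.85 * f'c * b)
= 3142 * 420 / (0.85 * 40 * 350)
= 110.8941 mm
Mn = As * fy * (d - a/2) / 10^6
= 837.3814 kN-m
phi*Mn = 0.9 * 837.3814 = 753.64 kN-m

753.64


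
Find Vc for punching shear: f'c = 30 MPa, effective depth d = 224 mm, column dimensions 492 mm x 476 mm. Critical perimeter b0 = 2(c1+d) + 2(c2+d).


b0 = 2*(492 + 224) + 2*(476 + 224) = 2832 mm
Vc = 0.33 * sqrt(30) * 2832 * 224 / 1000
= 1146.61 kN

1146.61


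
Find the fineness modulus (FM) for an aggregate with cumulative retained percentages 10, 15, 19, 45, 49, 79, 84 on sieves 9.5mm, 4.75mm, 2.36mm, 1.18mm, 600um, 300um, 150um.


FM = sum(cumulative % retained) / 100
= 301 / 100
= 3.01

3.01


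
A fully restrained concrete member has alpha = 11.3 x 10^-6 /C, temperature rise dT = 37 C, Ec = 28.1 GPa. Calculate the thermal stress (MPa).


sigma = alpha * dT * Ec
= 11.3e-6 * 37 * 28.1 * 1000
= 11.749 MPa

11.749


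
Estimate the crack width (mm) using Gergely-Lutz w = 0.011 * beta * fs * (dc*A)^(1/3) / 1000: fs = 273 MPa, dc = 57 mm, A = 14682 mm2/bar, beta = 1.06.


w = 0.011 * beta * fs * (dc * A)^(1/3) / 1000
= 0.011 * 1.06 * 273 * (57 * 14682)^(1/3) / 1000
= 0.3 mm

0.3


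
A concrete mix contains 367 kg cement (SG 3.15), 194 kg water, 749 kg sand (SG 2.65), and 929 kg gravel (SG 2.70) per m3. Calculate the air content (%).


Vol cement = 367 / (3.15 * 1000) = 0.116508 m3
Vol water = 194 / 1000 = 0.194 m3
Vol sand = 749 / (2.65 * 1000) = 0.282642 m3
Vol gravel = 929 / (2.70 * 1000) = 0.344074 m3
Total solid + water volume = 0.937224 m3
Air = (1 - 0.937224) * 100 = 6.28%

6.28


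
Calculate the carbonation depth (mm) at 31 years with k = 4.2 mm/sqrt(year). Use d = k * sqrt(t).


depth = k * sqrt(t)
= 4.2 * sqrt(31)
= 23.38 mm

23.38


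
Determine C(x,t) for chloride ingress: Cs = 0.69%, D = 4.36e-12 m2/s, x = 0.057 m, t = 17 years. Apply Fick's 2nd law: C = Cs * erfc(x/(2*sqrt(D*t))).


t_seconds = 17 * 365.25 * 24 * 3600 = 536479200.0 s
arg = 0.057 / (2 * sqrt(4.36e-12 * 536479200.0))
= 0.5893
erfc(0.5893) = 0.4046
C = 0.69 * 0.4046 = 0.2792%

0.2792


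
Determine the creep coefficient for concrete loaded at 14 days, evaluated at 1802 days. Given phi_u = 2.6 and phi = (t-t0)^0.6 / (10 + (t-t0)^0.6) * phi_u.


dt = 1802 - 14 = 1788
phi = 1788^0.6 / (10 + 1788^0.6) * 2.6
= 2.338

2.338


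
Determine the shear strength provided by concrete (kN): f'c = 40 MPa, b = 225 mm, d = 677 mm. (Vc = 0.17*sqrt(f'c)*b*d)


Vc = 0.17 * sqrt(40) * 225 * 677 / 1000
= 163.78 kN

163.78


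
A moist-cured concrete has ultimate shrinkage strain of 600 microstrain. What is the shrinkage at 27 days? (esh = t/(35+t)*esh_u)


esh(27) = 27 / (35 + 27) * 600
= 27 / 62 * 600
= 261.3 microstrain

261.3


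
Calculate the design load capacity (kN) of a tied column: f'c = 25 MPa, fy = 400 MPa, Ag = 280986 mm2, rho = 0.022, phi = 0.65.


Ast = rho * Ag = 0.022 * 280986 = 6181.692 mm2
phi*Pn = 0.65 * 0.80 * (0.85 * 25 * (280986 - 6181.692) + 400 * 6181.692) / 1000
= 4322.38 kN

4322.38


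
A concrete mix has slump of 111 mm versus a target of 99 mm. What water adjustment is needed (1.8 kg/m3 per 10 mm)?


Difference = 99 - 111 = -12 mm
Water adjustment = -12 * 1.8 / 10 = -2.2 kg/m3

-2.2


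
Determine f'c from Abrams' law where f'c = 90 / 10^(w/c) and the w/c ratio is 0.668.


f'c = 90 / 10^0.668
= 90 / 4.656
= 19.33 MPa

19.33


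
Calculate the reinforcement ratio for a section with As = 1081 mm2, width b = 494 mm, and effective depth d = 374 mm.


rho = As / (b * d)
= 1081 / (494 * 374)
= 0.0059

0.0059


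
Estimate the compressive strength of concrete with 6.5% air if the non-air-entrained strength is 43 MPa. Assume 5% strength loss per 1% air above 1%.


Strength loss = (6.5 - 1) * 5 = 27.5%
f'c = 43 * (1 - 27.5/100)
= 31.18 MPa

31.18


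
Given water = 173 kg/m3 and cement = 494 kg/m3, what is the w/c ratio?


w/c = water / cement
w/c = 173 / 494 = 0.35

0.35


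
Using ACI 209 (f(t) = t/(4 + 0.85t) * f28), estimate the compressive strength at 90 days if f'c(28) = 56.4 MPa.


f(90) = 90 / (4 + 0.85 * 90) * 56.4
= 90 / 80.5 * 56.4
= 63.06 MPa

63.06


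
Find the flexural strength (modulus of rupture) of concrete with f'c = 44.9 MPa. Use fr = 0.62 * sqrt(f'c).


fr = 0.62 * sqrt(44.9)
= 4.154 MPa

4.154


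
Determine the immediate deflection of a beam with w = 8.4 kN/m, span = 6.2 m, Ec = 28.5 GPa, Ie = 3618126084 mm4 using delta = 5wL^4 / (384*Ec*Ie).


Convert: L = 6.2 m = 6200 mm, Ec = 28.5 GPa = 28500 MPa
delta = 5 * 8.4 * 6200^4 / (384 * 28500 * 3618126084)
= 1.57 mm

1.57


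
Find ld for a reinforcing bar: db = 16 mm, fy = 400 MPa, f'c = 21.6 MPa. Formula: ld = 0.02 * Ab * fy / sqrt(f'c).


Ab = pi * 16^2 / 4 = 201.062 mm2
ld = 0.02 * 201.062 * 400 / sqrt(21.6)
= 346.1 mm

346.1


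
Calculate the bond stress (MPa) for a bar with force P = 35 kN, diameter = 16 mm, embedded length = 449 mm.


u = P / (pi * db * ld)
= 35 * 1000 / (pi * 16 * 449)
= 1.551 MPa

1.551


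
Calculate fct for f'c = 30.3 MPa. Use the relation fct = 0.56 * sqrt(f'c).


fct = 0.56 * sqrt(30.3)
= 0.56 * 5.505
= 3.083 MPa

3.083


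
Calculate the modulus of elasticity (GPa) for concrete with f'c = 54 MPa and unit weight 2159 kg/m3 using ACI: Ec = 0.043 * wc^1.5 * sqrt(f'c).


Ec = 0.043 * 2159^1.5 * sqrt(54) / 1000
= 31.7 GPa

31.7


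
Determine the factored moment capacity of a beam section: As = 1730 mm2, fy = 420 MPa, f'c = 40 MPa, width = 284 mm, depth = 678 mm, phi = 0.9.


a = As * fy / (0.85 * f'c * b)
= 1730 * 420 / (0.85 * 40 * 284)
= 75.2486 mm
Mn = As * fy * (d - a/2) / 10^6
= 465.297 kN-m
phi*Mn = 0.9 * 465.297 = 418.77 kN-m

418.77


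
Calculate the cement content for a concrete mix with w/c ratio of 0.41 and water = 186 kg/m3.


Cement = water / (w/c)
= 186 / 0.41
= 453.7 kg/m3

453.7


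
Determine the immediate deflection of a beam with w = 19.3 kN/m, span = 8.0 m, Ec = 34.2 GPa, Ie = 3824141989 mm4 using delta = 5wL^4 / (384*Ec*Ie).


Convert: L = 8.0 m = 8000 mm, Ec = 34.2 GPa = 34200 MPa
delta = 5 * 19.3 * 8000^4 / (384 * 34200 * 3824141989)
= 7.87 mm

7.87


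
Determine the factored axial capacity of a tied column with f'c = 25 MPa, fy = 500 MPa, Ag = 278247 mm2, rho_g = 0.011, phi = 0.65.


Ast = rho * Ag = 0.011 * 278247 = 3060.717 mm2
phi*Pn = 0.65 * 0.80 * (0.85 * 25 * (278247 - 3060.717) + 500 * 3060.717) / 1000
= 3836.59 kN

3836.59


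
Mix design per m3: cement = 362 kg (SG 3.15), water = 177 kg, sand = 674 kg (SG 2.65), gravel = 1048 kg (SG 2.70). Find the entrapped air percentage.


Vol cement = 362 / (3.15 * 1000) = 0.114921 m3
Vol water = 177 / 1000 = 0.177 m3
Vol sand = 674 / (2.65 * 1000) = 0.25434 m3
Vol gravel = 1048 / (2.70 * 1000) = 0.388148 m3
Total solid + water volume = 0.934408 m3
Air = (1 - 0.934408) * 100 = 6.56%

6.56


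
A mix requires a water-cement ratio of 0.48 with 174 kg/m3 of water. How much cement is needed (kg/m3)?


Cement = water / (w/c)
= 174 / 0.48
= 362.5 kg/m3

362.5


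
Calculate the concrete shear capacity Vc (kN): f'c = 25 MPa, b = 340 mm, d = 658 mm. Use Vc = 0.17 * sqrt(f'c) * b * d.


Vc = 0.17 * sqrt(25) * 340 * 658 / 1000
= 190.16 kN

190.16


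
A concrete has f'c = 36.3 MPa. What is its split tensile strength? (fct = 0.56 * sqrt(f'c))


fct = 0.56 * sqrt(36.3)
= 0.56 * 6.025
= 3.374 MPa

3.374


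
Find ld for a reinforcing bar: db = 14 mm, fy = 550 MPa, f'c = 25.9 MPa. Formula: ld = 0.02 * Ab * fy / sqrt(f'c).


Ab = pi * 14^2 / 4 = 153.938 mm2
ld = 0.02 * 153.938 * 550 / sqrt(25.9)
= 332.7 mm

332.7


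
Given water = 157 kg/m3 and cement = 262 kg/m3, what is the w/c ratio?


w/c = water / cement
w/c = 157 / 262 = 0.599

0.599


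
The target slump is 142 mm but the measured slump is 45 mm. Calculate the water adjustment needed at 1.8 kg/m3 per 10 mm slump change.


Difference = 142 - 45 = 97 mm
Water adjustment = 97 * 1.8 / 10 = 17.5 kg/m3

17.5


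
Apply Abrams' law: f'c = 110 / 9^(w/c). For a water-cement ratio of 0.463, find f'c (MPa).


f'c = 110 / 9^0.463
= 110 / 2.766
= 39.77 MPa

39.77


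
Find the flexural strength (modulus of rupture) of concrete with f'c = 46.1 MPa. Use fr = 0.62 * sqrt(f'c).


fr = 0.62 * sqrt(46.1)
= 4.21 MPa

4.21


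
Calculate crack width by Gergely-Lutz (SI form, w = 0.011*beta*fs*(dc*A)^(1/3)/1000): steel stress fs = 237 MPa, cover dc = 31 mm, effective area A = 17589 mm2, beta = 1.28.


w = 0.011 * beta * fs * (dc * A)^(1/3) / 1000
= 0.011 * 1.28 * 237 * (31 * 17589)^(1/3) / 1000
= 0.273 mm

0.273


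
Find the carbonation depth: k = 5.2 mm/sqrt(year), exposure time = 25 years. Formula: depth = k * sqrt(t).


depth = k * sqrt(t)
= 5.2 * sqrt(25)
= 26.0 mm

26.0


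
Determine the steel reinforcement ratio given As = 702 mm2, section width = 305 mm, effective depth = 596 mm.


rho = As / (b * d)
= 702 / (305 * 596)
= 0.0039

0.0039


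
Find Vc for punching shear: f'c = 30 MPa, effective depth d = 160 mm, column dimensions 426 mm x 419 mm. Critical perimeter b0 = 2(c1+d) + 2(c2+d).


b0 = 2*(426 + 160) + 2*(419 + 160) = 2330 mm
Vc = 0.33 * sqrt(30) * 2330 * 160 / 1000
= 673.83 kN

673.83


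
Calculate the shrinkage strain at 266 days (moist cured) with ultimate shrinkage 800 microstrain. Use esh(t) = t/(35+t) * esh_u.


esh(266) = 266 / (35 + 266) * 800
= 266 / 301 * 800
= 707.0 microstrain

707.0


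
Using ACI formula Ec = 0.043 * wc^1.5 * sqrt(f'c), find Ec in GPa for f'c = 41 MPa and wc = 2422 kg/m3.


Ec = 0.043 * 2422^1.5 * sqrt(41) / 1000
= 32.82 GPa

32.82


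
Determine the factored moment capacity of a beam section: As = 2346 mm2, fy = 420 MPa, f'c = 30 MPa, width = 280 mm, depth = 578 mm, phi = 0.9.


a = As * fy / (0.85 * f'c * b)
= 2346 * 420 / (0.85 * 30 * 280)
= 138.0 mm
Mn = As * fy * (d - a/2) / 10^6
= 501.5279 kN-m
phi*Mn = 0.9 * 501.5279 = 451.38 kN-m

451.38


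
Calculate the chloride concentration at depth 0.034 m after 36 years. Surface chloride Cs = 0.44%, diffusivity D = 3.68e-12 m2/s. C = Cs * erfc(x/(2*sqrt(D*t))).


t_seconds = 36 * 365.25 * 24 * 3600 = 1136073600.0 s
arg = 0.034 / (2 * sqrt(3.68e-12 * 1136073600.0))
= 0.2629
erfc(0.2629) = 0.71
C = 0.44 * 0.71 = 0.3124%

0.3124


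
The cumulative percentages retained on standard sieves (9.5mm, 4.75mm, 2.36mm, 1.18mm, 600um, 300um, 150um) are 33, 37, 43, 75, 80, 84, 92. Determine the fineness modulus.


FM = sum(cumulative % retained) / 100
= 444 / 100
= 4.44

4.44


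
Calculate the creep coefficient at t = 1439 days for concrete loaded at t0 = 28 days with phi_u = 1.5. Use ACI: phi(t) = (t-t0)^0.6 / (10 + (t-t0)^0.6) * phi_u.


dt = 1439 - 28 = 1411
phi = 1411^0.6 / (10 + 1411^0.6) * 1.5
= 1.329

1.329


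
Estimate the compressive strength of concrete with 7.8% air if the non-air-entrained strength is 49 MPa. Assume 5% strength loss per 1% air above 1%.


Strength loss = (7.8 - 1) * 5 = 34.0%
f'c = 49 * (1 - 34.0/100)
= 32.34 MPa

32.34


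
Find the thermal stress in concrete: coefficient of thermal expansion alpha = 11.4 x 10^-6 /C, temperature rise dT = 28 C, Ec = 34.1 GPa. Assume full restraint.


sigma = alpha * dT * Ec
= 11.4e-6 * 28 * 34.1 * 1000
= 10.885 MPa

10.885


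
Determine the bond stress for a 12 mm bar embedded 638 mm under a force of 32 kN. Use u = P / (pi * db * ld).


u = P / (pi * db * ld)
= 32 * 1000 / (pi * 12 * 638)
= 1.33 MPa

1.33


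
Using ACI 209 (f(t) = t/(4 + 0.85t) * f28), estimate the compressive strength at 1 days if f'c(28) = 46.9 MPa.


f(1) = 1 / (4 + 0.85 * 1) * 46.9
= 1 / 4.85 * 46.9
= 9.67 MPa

9.67


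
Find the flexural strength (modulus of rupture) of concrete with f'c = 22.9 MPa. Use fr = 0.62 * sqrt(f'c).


fr = 0.62 * sqrt(22.9)
= 2.967 MPa

2.967


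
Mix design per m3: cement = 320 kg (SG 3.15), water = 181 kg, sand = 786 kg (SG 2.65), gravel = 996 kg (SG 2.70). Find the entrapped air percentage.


Vol cement = 320 / (3.15 * 1000) = 0.101587 m3
Vol water = 181 / 1000 = 0.181 m3
Vol sand = 786 / (2.65 * 1000) = 0.296604 m3
Vol gravel = 996 / (2.70 * 1000) = 0.368889 m3
Total solid + water volume = 0.94808 m3
Air = (1 - 0.94808) * 100 = 5.19%

5.19


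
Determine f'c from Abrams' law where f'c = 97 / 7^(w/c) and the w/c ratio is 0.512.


f'c = 97 / 7^0.512
= 97 / 2.708
= 35.82 MPa

35.82


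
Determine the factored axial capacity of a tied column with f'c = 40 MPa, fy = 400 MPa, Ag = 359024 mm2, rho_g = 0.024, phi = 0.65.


Ast = rho * Ag = 0.024 * 359024 = 8616.576 mm2
phi*Pn = 0.65 * 0.80 * (0.85 * 40 * (359024 - 8616.576) + 400 * 8616.576) / 1000
= 7987.45 kN

7987.45


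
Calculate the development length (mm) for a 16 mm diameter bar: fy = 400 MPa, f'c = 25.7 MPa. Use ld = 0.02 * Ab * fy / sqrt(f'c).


Ab = pi * 16^2 / 4 = 201.062 mm2
ld = 0.02 * 201.062 * 400 / sqrt(25.7)
= 317.3 mm

317.3


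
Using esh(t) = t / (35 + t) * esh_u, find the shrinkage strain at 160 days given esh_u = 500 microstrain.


esh(160) = 160 / (35 + 160) * 500
= 160 / 195 * 500
= 410.3 microstrain

410.3


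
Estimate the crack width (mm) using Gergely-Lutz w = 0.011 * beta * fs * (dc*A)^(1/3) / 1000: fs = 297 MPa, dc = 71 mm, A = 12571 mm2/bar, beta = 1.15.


w = 0.011 * beta * fs * (dc * A)^(1/3) / 1000
= 0.011 * 1.15 * 297 * (71 * 12571)^(1/3) / 1000
= 0.362 mm

0.362


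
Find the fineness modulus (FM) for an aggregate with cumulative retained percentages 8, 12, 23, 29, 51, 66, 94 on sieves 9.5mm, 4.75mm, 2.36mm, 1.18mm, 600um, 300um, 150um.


FM = sum(cumulative % retained) / 100
= 283 / 100
= 2.83

2.83


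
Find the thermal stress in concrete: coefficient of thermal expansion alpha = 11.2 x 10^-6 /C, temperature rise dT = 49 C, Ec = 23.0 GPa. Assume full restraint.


sigma = alpha * dT * Ec
= 11.2e-6 * 49 * 23.0 * 1000
= 12.622 MPa

12.622


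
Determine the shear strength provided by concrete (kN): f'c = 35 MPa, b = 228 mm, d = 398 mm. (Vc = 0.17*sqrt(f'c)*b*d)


Vc = 0.17 * sqrt(35) * 228 * 398 / 1000
= 91.26 kN

91.26


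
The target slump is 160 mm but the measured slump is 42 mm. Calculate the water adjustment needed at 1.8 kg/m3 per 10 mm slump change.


Difference = 160 - 42 = 118 mm
Water adjustment = 118 * 1.8 / 10 = 21.2 kg/m3

21.2


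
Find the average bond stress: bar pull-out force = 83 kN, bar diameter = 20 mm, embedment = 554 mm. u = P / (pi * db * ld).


u = P / (pi * db * ld)
= 83 * 1000 / (pi * 20 * 554)
= 2.384 MPa

2.384


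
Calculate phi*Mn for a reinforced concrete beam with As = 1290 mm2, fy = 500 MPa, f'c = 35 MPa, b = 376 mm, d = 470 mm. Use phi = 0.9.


a = As * fy / (0.85 * f'c * b)
= 1290 * 500 / (0.85 * 35 * 376)
= 57.6614 mm
Mn = As * fy * (d - a/2) / 10^6
= 284.5542 kN-m
phi*Mn = 0.9 * 284.5542 = 256.1 kN-m

256.1


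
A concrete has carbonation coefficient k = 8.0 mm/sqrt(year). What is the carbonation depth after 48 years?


depth = k * sqrt(t)
= 8.0 * sqrt(48)
= 55.43 mm

55.43


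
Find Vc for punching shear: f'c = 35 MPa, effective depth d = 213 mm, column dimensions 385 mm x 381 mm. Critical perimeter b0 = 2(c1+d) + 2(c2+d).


b0 = 2*(385 + 213) + 2*(381 + 213) = 2384 mm
Vc = 0.33 * sqrt(35) * 2384 * 213 / 1000
= 991.37 kN

991.37


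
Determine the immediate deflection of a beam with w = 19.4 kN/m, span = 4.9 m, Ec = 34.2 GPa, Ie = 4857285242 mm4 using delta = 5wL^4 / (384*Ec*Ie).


Convert: L = 4.9 m = 4900 mm, Ec = 34.2 GPa = 34200 MPa
delta = 5 * 19.4 * 4900^4 / (384 * 34200 * 4857285242)
= 0.88 mm

0.88


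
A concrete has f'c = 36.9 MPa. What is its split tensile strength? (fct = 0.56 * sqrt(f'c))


fct = 0.56 * sqrt(36.9)
= 0.56 * 6.075
= 3.402 MPa

3.402


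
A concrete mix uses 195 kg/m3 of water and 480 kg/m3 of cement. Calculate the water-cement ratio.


w/c = water / cement
w/c = 195 / 480 = 0.406

0.406


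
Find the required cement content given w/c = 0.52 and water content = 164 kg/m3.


Cement = water / (w/c)
= 164 / 0.52
= 315.4 kg/m3

315.4


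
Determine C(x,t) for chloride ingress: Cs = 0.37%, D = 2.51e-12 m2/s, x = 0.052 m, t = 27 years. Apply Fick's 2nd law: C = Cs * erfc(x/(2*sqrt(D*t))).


t_seconds = 27 * 365.25 * 24 * 3600 = 852055200.0 s
arg = 0.052 / (2 * sqrt(2.51e-12 * 852055200.0))
= 0.5622
erfc(0.5622) = 0.4266
C = 0.37 * 0.4266 = 0.1578%

0.1578


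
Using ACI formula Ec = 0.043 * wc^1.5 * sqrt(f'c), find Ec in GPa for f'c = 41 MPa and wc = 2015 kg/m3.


Ec = 0.043 * 2015^1.5 * sqrt(41) / 1000
= 24.9 GPa

24.9


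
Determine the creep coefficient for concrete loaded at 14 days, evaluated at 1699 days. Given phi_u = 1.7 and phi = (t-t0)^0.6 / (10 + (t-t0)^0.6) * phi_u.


dt = 1699 - 14 = 1685
phi = 1685^0.6 / (10 + 1685^0.6) * 1.7
= 1.523

1.523


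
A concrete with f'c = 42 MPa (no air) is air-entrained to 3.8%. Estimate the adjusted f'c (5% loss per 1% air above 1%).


Strength loss = (3.8 - 1) * 5 = 14.0%
f'c = 42 * (1 - 14.0/100)
= 36.12 MPa

36.12


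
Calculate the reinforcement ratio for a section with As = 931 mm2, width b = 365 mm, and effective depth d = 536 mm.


rho = As / (b * d)
= 931 / (365 * 536)
= 0.0048

0.0048


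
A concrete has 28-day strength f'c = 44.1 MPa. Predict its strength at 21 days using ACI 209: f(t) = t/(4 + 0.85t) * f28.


f(21) = 21 / (4 + 0.85 * 21) * 44.1
= 21 / 21.85 * 44.1
= 42.38 MPa

42.38


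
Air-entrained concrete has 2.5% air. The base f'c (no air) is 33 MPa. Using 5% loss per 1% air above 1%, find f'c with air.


Strength loss = (2.5 - 1) * 5 = 7.5%
f'c = 33 * (1 - 7.5/100)
= 30.53 MPa

30.53


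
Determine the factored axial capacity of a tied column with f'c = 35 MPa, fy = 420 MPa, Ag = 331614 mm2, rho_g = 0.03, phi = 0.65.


Ast = rho * Ag = 0.03 * 331614 = 9948.42 mm2
phi*Pn = 0.65 * 0.80 * (0.85 * 35 * (331614 - 9948.42) + 420 * 9948.42) / 1000
= 7148.9 kN

7148.9


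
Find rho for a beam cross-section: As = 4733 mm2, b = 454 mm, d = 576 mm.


rho = As / (b * d)
= 4733 / (454 * 576)
= 0.0181

0.0181


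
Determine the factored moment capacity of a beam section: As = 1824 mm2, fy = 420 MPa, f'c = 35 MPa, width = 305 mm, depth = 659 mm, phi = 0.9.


a = As * fy / (0.85 * f'c * b)
= 1824 * 420 / (0.85 * 35 * 305)
= 84.4282 mm
Mn = As * fy * (d - a/2) / 10^6
= 472.5074 kN-m
phi*Mn = 0.9 * 472.5074 = 425.26 kN-m

425.26


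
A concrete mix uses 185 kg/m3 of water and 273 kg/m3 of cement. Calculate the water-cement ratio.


w/c = water / cement
w/c = 185 / 273 = 0.678

0.678


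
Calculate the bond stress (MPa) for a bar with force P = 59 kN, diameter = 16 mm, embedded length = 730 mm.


u = P / (pi * db * ld)
= 59 * 1000 / (pi * 16 * 730)
= 1.608 MPa

1.608


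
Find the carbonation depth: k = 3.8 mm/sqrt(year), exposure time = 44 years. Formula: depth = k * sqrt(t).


depth = k * sqrt(t)
= 3.8 * sqrt(44)
= 25.21 mm

25.21


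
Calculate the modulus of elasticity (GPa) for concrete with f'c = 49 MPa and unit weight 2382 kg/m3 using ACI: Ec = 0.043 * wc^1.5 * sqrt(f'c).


Ec = 0.043 * 2382^1.5 * sqrt(49) / 1000
= 34.99 GPa

34.99


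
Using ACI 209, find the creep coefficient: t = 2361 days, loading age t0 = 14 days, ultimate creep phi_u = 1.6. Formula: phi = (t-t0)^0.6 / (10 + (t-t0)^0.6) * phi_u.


dt = 2361 - 14 = 2347
phi = 2347^0.6 / (10 + 2347^0.6) * 1.6
= 1.461

1.461


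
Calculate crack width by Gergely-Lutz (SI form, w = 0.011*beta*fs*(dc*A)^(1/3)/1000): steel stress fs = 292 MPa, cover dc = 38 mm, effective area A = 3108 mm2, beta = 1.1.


w = 0.011 * beta * fs * (dc * A)^(1/3) / 1000
= 0.011 * 1.1 * 292 * (38 * 3108)^(1/3) / 1000
= 0.173 mm

0.173


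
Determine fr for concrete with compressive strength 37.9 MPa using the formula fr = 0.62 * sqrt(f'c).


fr = 0.62 * sqrt(37.9)
= 3.817 MPa

3.817


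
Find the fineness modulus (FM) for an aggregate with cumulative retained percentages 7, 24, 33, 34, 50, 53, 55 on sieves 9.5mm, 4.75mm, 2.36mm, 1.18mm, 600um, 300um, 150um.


FM = sum(cumulative % retained) / 100
= 256 / 100
= 2.56

2.56


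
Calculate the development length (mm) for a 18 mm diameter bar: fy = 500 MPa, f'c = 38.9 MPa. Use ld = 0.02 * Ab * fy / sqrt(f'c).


Ab = pi * 18^2 / 4 = 254.469 mm2
ld = 0.02 * 254.469 * 500 / sqrt(38.9)
= 408.0 mm

408.0


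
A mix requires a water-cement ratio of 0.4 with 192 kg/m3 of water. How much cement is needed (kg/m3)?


Cement = water / (w/c)
= 192 / 0.4
= 480.0 kg/m3

480.0


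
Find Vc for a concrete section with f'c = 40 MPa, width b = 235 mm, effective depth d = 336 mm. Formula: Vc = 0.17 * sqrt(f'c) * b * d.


Vc = 0.17 * sqrt(40) * 235 * 336 / 1000
= 84.9 kN

84.9


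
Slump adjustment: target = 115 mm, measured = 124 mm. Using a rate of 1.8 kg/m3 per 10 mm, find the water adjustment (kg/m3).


Difference = 115 - 124 = -9 mm
Water adjustment = -9 * 1.8 / 10 = -1.6 kg/m3

-1.6


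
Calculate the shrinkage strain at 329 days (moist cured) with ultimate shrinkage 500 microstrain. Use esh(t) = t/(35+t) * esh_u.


esh(329) = 329 / (35 + 329) * 500
= 329 / 364 * 500
= 451.9 microstrain

451.9


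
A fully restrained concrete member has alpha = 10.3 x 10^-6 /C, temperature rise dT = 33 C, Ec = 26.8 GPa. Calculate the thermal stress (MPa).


sigma = alpha * dT * Ec
= 10.3e-6 * 33 * 26.8 * 1000
= 9.109 MPa

9.109


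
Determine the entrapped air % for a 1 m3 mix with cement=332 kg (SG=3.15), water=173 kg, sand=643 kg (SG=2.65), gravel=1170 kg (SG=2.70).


Vol cement = 332 / (3.15 * 1000) = 0.105397 m3
Vol water = 173 / 1000 = 0.173 m3
Vol sand = 643 / (2.65 * 1000) = 0.242642 m3
Vol gravel = 1170 / (2.70 * 1000) = 0.433333 m3
Total solid + water volume = 0.954372 m3
Air = (1 - 0.954372) * 100 = 4.56%

4.56


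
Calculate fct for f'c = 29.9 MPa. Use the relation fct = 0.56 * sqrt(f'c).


fct = 0.56 * sqrt(29.9)
= 0.56 * 5.468
= 3.062 MPa

3.062


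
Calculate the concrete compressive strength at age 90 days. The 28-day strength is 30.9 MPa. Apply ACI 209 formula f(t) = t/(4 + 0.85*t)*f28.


f(90) = 90 / (4 + 0.85 * 90) * 30.9
= 90 / 80.5 * 30.9
= 34.55 MPa

34.55


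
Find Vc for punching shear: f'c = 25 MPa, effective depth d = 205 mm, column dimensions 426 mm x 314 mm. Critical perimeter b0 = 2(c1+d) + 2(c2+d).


b0 = 2*(426 + 205) + 2*(314 + 205) = 2300 mm
Vc = 0.33 * sqrt(25) * 2300 * 205 / 1000
= 777.98 kN

777.98


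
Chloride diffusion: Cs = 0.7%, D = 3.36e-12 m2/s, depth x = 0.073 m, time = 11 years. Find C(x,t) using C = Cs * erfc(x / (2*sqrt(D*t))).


t_seconds = 11 * 365.25 * 24 * 3600 = 347133600.0 s
arg = 0.073 / (2 * sqrt(3.36e-12 * 347133600.0))
= 1.0687
erfc(1.0687) = 0.1307
C = 0.7 * 0.1307 = 0.0915%

0.0915


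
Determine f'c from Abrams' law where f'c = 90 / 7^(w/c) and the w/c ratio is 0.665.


f'c = 90 / 7^0.665
= 90 / 3.647
= 24.67 MPa

24.67


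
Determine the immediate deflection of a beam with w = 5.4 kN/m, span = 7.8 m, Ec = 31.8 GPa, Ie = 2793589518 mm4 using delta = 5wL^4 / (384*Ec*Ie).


Convert: L = 7.8 m = 7800 mm, Ec = 31.8 GPa = 31800 MPa
delta = 5 * 5.4 * 7800^4 / (384 * 31800 * 2793589518)
= 2.93 mm

2.93


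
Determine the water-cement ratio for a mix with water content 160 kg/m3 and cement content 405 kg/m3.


w/c = water / cement
w/c = 160 / 405 = 0.395

0.395


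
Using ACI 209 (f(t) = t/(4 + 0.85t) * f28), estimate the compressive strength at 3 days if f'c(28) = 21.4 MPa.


f(3) = 3 / (4 + 0.85 * 3) * 21.4
= 3 / 6.55 * 21.4
= 9.8 MPa

9.8


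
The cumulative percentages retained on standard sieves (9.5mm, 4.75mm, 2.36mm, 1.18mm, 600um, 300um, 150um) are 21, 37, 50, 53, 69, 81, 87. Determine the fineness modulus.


FM = sum(cumulative % retained) / 100
= 398 / 100
= 3.98

3.98


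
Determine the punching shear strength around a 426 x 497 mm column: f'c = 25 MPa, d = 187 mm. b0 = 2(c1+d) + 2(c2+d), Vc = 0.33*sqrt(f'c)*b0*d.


b0 = 2*(426 + 187) + 2*(497 + 187) = 2594 mm
Vc = 0.33 * sqrt(25) * 2594 * 187 / 1000
= 800.38 kN

800.38


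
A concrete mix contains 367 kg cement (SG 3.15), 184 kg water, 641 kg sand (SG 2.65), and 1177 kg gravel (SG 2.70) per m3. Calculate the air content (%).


Vol cement = 367 / (3.15 * 1000) = 0.116508 m3
Vol water = 184 / 1000 = 0.184 m3
Vol sand = 641 / (2.65 * 1000) = 0.241887 m3
Vol gravel = 1177 / (2.70 * 1000) = 0.435926 m3
Total solid + water volume = 0.978321 m3
Air = (1 - 0.978321) * 100 = 2.17%

2.17


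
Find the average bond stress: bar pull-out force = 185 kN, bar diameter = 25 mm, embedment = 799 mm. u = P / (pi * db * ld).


u = P / (pi * db * ld)
= 185 * 1000 / (pi * 25 * 799)
= 2.948 MPa

2.948


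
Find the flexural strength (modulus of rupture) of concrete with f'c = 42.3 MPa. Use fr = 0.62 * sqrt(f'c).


fr = 0.62 * sqrt(42.3)
= 4.032 MPa

4.032


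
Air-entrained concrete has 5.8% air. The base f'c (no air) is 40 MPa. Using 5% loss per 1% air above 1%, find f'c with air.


Strength loss = (5.8 - 1) * 5 = 24.0%
f'c = 40 * (1 - 24.0/100)
= 30.4 MPa

30.4


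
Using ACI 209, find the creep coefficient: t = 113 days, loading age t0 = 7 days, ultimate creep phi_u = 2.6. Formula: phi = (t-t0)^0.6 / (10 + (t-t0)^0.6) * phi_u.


dt = 113 - 7 = 106
phi = 106^0.6 / (10 + 106^0.6) * 2.6
= 1.616

1.616


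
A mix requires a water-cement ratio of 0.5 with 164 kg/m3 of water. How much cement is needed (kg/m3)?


Cement = water / (w/c)
= 164 / 0.5
= 328.0 kg/m3

328.0


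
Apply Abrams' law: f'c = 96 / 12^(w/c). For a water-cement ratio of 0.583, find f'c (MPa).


f'c = 96 / 12^0.583
= 96 / 4.258
= 22.55 MPa

22.55


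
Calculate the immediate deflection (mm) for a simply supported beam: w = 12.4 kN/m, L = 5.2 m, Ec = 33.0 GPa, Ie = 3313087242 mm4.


Convert: L = 5.2 m = 5200 mm, Ec = 33.0 GPa = 33000 MPa
delta = 5 * 12.4 * 5200^4 / (384 * 33000 * 3313087242)
= 1.08 mm

1.08


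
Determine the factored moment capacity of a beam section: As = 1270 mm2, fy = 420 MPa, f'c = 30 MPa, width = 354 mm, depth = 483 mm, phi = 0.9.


a = As * fy / (0.85 * f'c * b)
= 1270 * 420 / (0.85 * 30 * 354)
= 59.0894 mm
Mn = As * fy * (d - a/2) / 10^6
= 241.8731 kN-m
phi*Mn = 0.9 * 241.8731 = 217.69 kN-m

217.69


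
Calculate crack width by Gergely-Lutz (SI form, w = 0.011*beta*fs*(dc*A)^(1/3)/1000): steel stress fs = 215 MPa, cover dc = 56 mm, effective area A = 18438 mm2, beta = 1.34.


w = 0.011 * beta * fs * (dc * A)^(1/3) / 1000
= 0.011 * 1.34 * 215 * (56 * 18438)^(1/3) / 1000
= 0.32 mm

0.32


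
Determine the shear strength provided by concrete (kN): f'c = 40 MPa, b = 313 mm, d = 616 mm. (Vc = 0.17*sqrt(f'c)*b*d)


Vc = 0.17 * sqrt(40) * 313 * 616 / 1000
= 207.3 kN

207.3


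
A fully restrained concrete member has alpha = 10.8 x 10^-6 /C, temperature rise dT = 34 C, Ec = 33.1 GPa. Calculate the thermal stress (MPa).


sigma = alpha * dT * Ec
= 10.8e-6 * 34 * 33.1 * 1000
= 12.154 MPa

12.154


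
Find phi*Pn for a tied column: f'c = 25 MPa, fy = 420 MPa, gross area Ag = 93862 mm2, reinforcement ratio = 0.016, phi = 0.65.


Ast = rho * Ag = 0.016 * 93862 = 1501.792 mm2
phi*Pn = 0.65 * 0.80 * (0.85 * 25 * (93862 - 1501.792) + 420 * 1501.792) / 1000
= 1348.57 kN

1348.57


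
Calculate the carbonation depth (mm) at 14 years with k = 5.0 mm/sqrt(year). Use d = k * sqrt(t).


depth = k * sqrt(t)
= 5.0 * sqrt(14)
= 18.71 mm

18.71


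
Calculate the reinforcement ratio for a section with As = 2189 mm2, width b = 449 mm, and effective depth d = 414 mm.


rho = As / (b * d)
= 2189 / (449 * 414)
= 0.0118

0.0118


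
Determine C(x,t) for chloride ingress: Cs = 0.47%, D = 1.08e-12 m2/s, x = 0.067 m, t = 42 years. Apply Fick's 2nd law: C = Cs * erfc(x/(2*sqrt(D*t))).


t_seconds = 42 * 365.25 * 24 * 3600 = 1325419200.0 s
arg = 0.067 / (2 * sqrt(1.08e-12 * 1325419200.0))
= 0.8854
erfc(0.8854) = 0.2105
C = 0.47 * 0.2105 = 0.0989%

0.0989


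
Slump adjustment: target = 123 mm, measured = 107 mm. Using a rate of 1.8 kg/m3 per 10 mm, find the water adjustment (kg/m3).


Difference = 123 - 107 = 16 mm
Water adjustment = 16 * 1.8 / 10 = 2.9 kg/m3

2.9


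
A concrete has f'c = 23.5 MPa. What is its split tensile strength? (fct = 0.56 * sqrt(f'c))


fct = 0.56 * sqrt(23.5)
= 0.56 * 4.848
= 2.715 MPa

2.715


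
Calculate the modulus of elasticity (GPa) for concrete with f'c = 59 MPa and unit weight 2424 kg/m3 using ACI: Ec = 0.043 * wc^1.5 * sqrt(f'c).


Ec = 0.043 * 2424^1.5 * sqrt(59) / 1000
= 39.42 GPa

39.42


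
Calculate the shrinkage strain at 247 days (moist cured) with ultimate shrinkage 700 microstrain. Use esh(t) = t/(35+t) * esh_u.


esh(247) = 247 / (35 + 247) * 700
= 247 / 282 * 700
= 613.1 microstrain

613.1


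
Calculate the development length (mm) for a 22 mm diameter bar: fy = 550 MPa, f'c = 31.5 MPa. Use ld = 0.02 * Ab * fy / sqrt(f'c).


Ab = pi * 22^2 / 4 = 380.133 mm2
ld = 0.02 * 380.133 * 550 / sqrt(31.5)
= 745.0 mm

745.0


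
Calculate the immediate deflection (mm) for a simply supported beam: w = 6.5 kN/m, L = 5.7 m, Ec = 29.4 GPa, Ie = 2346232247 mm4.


Convert: L = 5.7 m = 5700 mm, Ec = 29.4 GPa = 29400 MPa
delta = 5 * 6.5 * 5700^4 / (384 * 29400 * 2346232247)
= 1.3 mm

1.3


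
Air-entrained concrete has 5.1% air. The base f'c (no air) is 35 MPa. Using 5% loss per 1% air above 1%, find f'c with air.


Strength loss = (5.1 - 1) * 5 = 20.5%
f'c = 35 * (1 - 20.5/100)
= 27.83 MPa

27.83


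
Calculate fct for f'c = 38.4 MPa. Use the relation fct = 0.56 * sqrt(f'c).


fct = 0.56 * sqrt(38.4)
= 0.56 * 6.197
= 3.47 MPa

3.47


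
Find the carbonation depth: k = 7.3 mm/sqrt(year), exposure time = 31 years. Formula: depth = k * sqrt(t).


depth = k * sqrt(t)
= 7.3 * sqrt(31)
= 40.64 mm

40.64


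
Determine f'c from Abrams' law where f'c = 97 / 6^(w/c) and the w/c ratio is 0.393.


f'c = 97 / 6^0.393
= 97 / 2.022
= 47.97 MPa

47.97


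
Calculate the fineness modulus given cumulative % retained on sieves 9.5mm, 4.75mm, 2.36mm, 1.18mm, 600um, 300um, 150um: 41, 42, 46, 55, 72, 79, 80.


FM = sum(cumulative % retained) / 100
= 415 / 100
= 4.15

4.15


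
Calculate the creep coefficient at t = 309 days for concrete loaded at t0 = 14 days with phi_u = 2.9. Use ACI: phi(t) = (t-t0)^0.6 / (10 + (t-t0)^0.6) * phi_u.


dt = 309 - 14 = 295
phi = 295^0.6 / (10 + 295^0.6) * 2.9
= 2.181

2.181


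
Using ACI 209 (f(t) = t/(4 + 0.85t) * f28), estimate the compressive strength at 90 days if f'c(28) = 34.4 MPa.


f(90) = 90 / (4 + 0.85 * 90) * 34.4
= 90 / 80.5 * 34.4
= 38.46 MPa

38.46


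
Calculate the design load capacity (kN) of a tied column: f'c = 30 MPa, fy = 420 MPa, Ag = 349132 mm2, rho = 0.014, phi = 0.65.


Ast = rho * Ag = 0.014 * 349132 = 4887.848 mm2
phi*Pn = 0.65 * 0.80 * (0.85 * 30 * (349132 - 4887.848) + 420 * 4887.848) / 1000
= 5632.18 kN

5632.18


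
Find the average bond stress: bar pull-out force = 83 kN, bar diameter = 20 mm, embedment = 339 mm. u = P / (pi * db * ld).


u = P / (pi * db * ld)
= 83 * 1000 / (pi * 20 * 339)
= 3.897 MPa

3.897


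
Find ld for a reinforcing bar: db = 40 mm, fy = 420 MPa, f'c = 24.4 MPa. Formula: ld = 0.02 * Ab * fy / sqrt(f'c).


Ab = pi * 40^2 / 4 = 1256.637 mm2
ld = 0.02 * 1256.637 * 420 / sqrt(24.4)
= 2136.9 mm

2136.9


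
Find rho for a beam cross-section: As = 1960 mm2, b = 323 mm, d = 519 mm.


rho = As / (b * d)
= 1960 / (323 * 519)
= 0.0117

0.0117


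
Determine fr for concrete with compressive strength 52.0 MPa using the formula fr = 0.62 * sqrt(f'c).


fr = 0.62 * sqrt(52.0)
= 4.471 MPa

4.471


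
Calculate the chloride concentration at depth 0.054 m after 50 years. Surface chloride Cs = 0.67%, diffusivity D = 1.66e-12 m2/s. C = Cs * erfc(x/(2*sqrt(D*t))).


t_seconds = 50 * 365.25 * 24 * 3600 = 1577880000.0 s
arg = 0.054 / (2 * sqrt(1.66e-12 * 1577880000.0))
= 0.5276
erfc(0.5276) = 0.4556
C = 0.67 * 0.4556 = 0.3053%

0.3053


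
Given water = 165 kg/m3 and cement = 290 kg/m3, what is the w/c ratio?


w/c = water / cement
w/c = 165 / 290 = 0.569

0.569


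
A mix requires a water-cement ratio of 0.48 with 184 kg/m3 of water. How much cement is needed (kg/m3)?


Cement = water / (w/c)
= 184 / 0.48
= 383.3 kg/m3

383.3


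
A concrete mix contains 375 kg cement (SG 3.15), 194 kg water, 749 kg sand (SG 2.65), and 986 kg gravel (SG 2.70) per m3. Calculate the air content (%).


Vol cement = 375 / (3.15 * 1000) = 0.119048 m3
Vol water = 194 / 1000 = 0.194 m3
Vol sand = 749 / (2.65 * 1000) = 0.282642 m3
Vol gravel = 986 / (2.70 * 1000) = 0.365185 m3
Total solid + water volume = 0.960874 m3
Air = (1 - 0.960874) * 100 = 3.91%

3.91


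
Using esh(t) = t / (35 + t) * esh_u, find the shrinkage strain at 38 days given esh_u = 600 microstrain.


esh(38) = 38 / (35 + 38) * 600
= 38 / 73 * 600
= 312.3 microstrain

312.3


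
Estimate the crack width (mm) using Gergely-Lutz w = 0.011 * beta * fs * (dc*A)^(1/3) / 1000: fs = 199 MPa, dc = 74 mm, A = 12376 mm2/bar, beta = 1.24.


w = 0.011 * beta * fs * (dc * A)^(1/3) / 1000
= 0.011 * 1.24 * 199 * (74 * 12376)^(1/3) / 1000
= 0.264 mm

0.264


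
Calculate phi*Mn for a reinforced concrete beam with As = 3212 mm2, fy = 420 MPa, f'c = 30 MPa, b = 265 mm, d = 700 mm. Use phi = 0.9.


a = As * fy / (0.85 * f'c * b)
= 3212 * 420 / (0.85 * 30 * 265)
= 199.636 mm
Mn = As * fy * (d - a/2) / 10^6
= 809.6696 kN-m
phi*Mn = 0.9 * 809.6696 = 728.7 kN-m

728.7


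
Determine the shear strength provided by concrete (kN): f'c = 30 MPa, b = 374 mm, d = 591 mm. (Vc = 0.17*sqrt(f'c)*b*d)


Vc = 0.17 * sqrt(30) * 374 * 591 / 1000
= 205.81 kN

205.81


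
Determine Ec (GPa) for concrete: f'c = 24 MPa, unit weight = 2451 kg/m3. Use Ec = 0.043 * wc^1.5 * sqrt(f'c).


Ec = 0.043 * 2451^1.5 * sqrt(24) / 1000
= 25.56 GPa

25.56


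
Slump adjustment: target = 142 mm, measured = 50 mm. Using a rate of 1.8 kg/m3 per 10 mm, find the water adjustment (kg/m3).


Difference = 142 - 50 = 92 mm
Water adjustment = 92 * 1.8 / 10 = 16.6 kg/m3

16.6


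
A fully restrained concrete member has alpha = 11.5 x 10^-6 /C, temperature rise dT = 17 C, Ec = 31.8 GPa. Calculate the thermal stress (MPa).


sigma = alpha * dT * Ec
= 11.5e-6 * 17 * 31.8 * 1000
= 6.217 MPa

6.217
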